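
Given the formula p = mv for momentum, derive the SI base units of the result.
Units of each symbol in p = mv:
  m (mass): kg
  v (velocity): m/s

Multiplying the contributions: [kg] · [m/s]
Adding exponents of each base unit: kg: 1, m: 1, s: -1
SI base units of momentum: kg·m/s

Answer: kg·m/s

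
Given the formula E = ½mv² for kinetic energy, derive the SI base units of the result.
Units of each symbol in E = ½mv²:
  m (mass): kg
  v (speed): m/s  → to the power 2, contributes m²/s²
  The factor ½ is dimensionless.

Multiplying the contributions: [kg] · [m²/s²]
Adding exponents of each base unit: kg: 1, m: 2, s: -2
SI base units of kinetic energy: kg·m²/s²

Answer: kg·m²/s²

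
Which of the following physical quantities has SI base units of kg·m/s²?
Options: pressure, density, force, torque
Checking the SI base units of each option:
  pressure (P = F/A): kg/(m·s²)  ✗
  density (ρ = m/V): kg/m³  ✗
  force (F = ma): kg·m/s²  ✓ matches
  torque (τ = Fr): kg·m²/s²  ✗

Only force has units kg·m/s².

Answer: force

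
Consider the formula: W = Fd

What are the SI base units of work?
Units of each symbol in W = Fd:
  F (force): kg·m/s²
  d (displacement): m

Multiplying the contributions: [kg·m/s²] · [m]
Adding exponents of each base unit: kg: 1, m: 2, s: -2
SI base units of work: kg·m²/s²

Answer: kg·m²/s²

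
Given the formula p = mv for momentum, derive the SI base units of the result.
Units of each symbol in p = mv:
  m (mass): kg
  v (velocity): m/s

Multiplying the contributions: [kg] · [m/s]
Adding exponents of each base unit: kg: 1, m: 1, s: -1
SI base units of momentum: kg·m/s

Answer: kg·m/s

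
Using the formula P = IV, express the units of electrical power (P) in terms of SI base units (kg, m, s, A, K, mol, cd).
Units of each symbol in P = IV:
  I (current): A
  V (voltage, in volts): kg·m²/(s³·A)

Multiplying the contributions: [A] · [kg·m²/(s³·A)]
Adding exponents of each base unit: kg: 1, m: 2, s: -3
SI base units of electrical power: kg·m²/s³

Answer: kg·m²/s³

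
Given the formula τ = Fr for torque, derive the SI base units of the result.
Units of each symbol in τ = Fr:
  F (force): kg·m/s²
  r (lever arm): m

Multiplying the contributions: [kg·m/s²] · [m]
Adding exponents of each base unit: kg: 1, m: 2, s: -2
SI base units of torque: kg·m²/s²

Answer: kg·m²/s²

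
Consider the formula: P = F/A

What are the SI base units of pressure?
Units of each symbol in P = F/A:
  F (force): kg·m/s²
  A (area): m²  → in the denominator, contributes 1/m²

Multiplying the contributions: [kg·m/s²] · [1/m²]
Adding exponents of each base unit: kg: 1, m: -1, s: -2
SI base units of pressure: kg/(m·s²)

Answer: kg/(m·s²)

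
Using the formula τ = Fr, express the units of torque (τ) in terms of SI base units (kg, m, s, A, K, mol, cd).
Units of each symbol in τ = Fr:
  F (force): kg·m/s²
  r (lever arm): m

Multiplying the contributions: [kg·m/s²] · [m]
Adding exponents of each base unit: kg: 1, m: 2, s: -2
SI base units of torque: kg·m²/s²

Answer: kg·m²/s²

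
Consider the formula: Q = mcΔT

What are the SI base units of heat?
Units of each symbol in Q = mcΔT:
  m (mass): kg
  c (specific heat capacity, in J/(kg·K)): m²/(s²·K)
  ΔT (temperature change): K

Multiplying the contributions: [kg] · [m²/(s²·K)] · [K]
Adding exponents of each base unit: kg: 1, m: 2, s: -2
SI base units of heat: kg·m²/s²

Answer: kg·m²/s²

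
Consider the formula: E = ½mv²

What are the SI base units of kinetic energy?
Units of each symbol in E = ½mv²:
  m (mass): kg
  v (speed): m/s  → to the power 2, contributes m²/s²
  The factor ½ is dimensionless.

Multiplying the contributions: [kg] · [m²/s²]
Adding exponents of each base unit: kg: 1, m: 2, s: -2
SI base units of kinetic energy: kg·m²/s²

Answer: kg·m²/s²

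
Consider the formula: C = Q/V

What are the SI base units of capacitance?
Units of each symbol in C = Q/V:
  Q (charge, in coulombs): s·A
  V (voltage, in volts): kg·m²/(s³·A)  → in the denominator, contributes s³·A/(kg·m²)

Multiplying the contributions: [s·A] · [s³·A/(kg·m²)]
Adding exponents of each base unit: kg: -1, m: -2, s: 4, A: 2
SI base units of capacitance: s⁴·A²/(kg·m²)

Answer: s⁴·A²/(kg·m²)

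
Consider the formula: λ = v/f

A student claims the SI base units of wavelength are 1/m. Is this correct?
Units of each symbol in λ = v/f:
  v (wave speed): m/s
  f (frequency): 1/s  → in the denominator, contributes s

Multiplying the contributions: [m/s] · [s]
Adding exponents of each base unit: m: 1
SI base units of wavelength: m

The claimed units 1/m (exponents m: -1) do not match the derived units m (exponents m: 1), so the claim is incorrect.

Answer: No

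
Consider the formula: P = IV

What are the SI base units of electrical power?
Units of each symbol in P = IV:
  I (current): A
  V (voltage, in volts): kg·m²/(s³·A)

Multiplying the contributions: [A] · [kg·m²/(s³·A)]
Adding exponents of each base unit: kg: 1, m: 2, s: -3
SI base units of electrical power: kg·m²/s³

Answer: kg·m²/s³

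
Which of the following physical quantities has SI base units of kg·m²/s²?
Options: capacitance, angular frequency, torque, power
Checking the SI base units of each option:
  capacitance (C = Q/V): s⁴·A²/(kg·m²)  ✗
  angular frequency (ω = 2πf): 1/s  ✗
  torque (τ = Fr): kg·m²/s²  ✓ matches
  power (P = W/t): kg·m²/s³  ✗

Only torque has units kg·m²/s².

Answer: torque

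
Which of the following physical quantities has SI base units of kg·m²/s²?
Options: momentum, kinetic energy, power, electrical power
Checking the SI base units of each option:
  momentum (p = mv): kg·m/s  ✗
  kinetic energy (E = ½mv²): kg·m²/s²  ✓ matches
  power (P = W/t): kg·m²/s³  ✗
  electrical power (P = IV): kg·m²/s³  ✗

Only kinetic energy has units kg·m²/s².

Answer: kinetic energy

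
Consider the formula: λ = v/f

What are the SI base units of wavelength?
Units of each symbol in λ = v/f:
  v (wave speed): m/s
  f (frequency): 1/s  → in the denominator, contributes s

Multiplying the contributions: [m/s] · [s]
Adding exponents of each base unit: m: 1
SI base units of wavelength: m

Answer: m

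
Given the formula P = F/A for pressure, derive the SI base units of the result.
Units of each symbol in P = F/A:
  F (force): kg·m/s²
  A (area): m²  → in the denominator, contributes 1/m²

Multiplying the contributions: [kg·m/s²] · [1/m²]
Adding exponents of each base unit: kg: 1, m: -1, s: -2
SI base units of pressure: kg/(m·s²)

Answer: kg/(m·s²)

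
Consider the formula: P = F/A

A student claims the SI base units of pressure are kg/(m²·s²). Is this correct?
Units of each symbol in P = F/A:
  F (force): kg·m/s²
  A (area): m²  → in the denominator, contributes 1/m²

Multiplying the contributions: [kg·m/s²] · [1/m²]
Adding exponents of each base unit: kg: 1, m: -1, s: -2
SI base units of pressure: kg/(m·s²)

The claimed units kg/(m²·s²) (exponents kg: 1, m: -2, s: -2) do not match the derived units kg/(m·s²) (exponents kg: 1, m: -1, s: -2), so the claim is incorrect.

Answer: No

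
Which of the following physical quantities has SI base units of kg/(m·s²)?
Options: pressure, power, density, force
Checking the SI base units of each option:
  pressure (P = F/A): kg/(m·s²)  ✓ matches
  power (P = W/t): kg·m²/s³  ✗
  density (ρ = m/V): kg/m³  ✗
  force (F = ma): kg·m/s²  ✗

Only pressure has units kg/(m·s²).

Answer: pressure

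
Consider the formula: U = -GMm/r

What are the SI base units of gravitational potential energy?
Units of each symbol in U = -GMm/r:
  G (gravitational constant): m³/(kg·s²)
  M (mass): kg
  m (mass): kg
  r (distance): m  → in the denominator, contributes 1/m
  The minus sign does not affect the units.

Multiplying the contributions: [m³/(kg·s²)] · [kg] · [kg] · [1/m]
Adding exponents of each base unit: kg: 1, m: 2, s: -2
SI base units of gravitational potential energy: kg·m²/s²

Answer: kg·m²/s²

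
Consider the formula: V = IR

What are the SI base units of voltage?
Units of each symbol in V = IR:
  I (current): A
  R (resistance, in ohms): kg·m²/(s³·A²)

Multiplying the contributions: [A] · [kg·m²/(s³·A²)]
Adding exponents of each base unit: kg: 1, m: 2, s: -3, A: -1
SI base units of voltage: kg·m²/(s³·A)

Answer: kg·m²/(s³·A)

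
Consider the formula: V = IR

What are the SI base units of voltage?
Units of each symbol in V = IR:
  I (current): A
  R (resistance, in ohms): kg·m²/(s³·A²)

Multiplying the contributions: [A] · [kg·m²/(s³·A²)]
Adding exponents of each base unit: kg: 1, m: 2, s: -3, A: -1
SI base units of voltage: kg·m²/(s³·A)

Answer: kg·m²/(s³·A)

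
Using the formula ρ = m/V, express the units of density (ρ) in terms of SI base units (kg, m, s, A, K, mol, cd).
Units of each symbol in ρ = m/V:
  m (mass): kg
  V (volume): m³  → in the denominator, contributes 1/m³

Multiplying the contributions: [kg] · [1/m³]
Adding exponents of each base unit: kg: 1, m: -3
SI base units of density: kg/m³

Answer: kg/m³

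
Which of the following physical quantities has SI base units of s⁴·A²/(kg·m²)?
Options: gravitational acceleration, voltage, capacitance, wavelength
Checking the SI base units of each option:
  gravitational acceleration (g = GM/r²): m/s²  ✗
  voltage (V = IR): kg·m²/(s³·A)  ✗
  capacitance (C = Q/V): s⁴·A²/(kg·m²)  ✓ matches
  wavelength (λ = v/f): m  ✗

Only capacitance has units s⁴·A²/(kg·m²).

Answer: capacitance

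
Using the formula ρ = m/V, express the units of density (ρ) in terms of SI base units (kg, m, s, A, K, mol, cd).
Units of each symbol in ρ = m/V:
  m (mass): kg
  V (volume): m³  → in the denominator, contributes 1/m³

Multiplying the contributions: [kg] · [1/m³]
Adding exponents of each base unit: kg: 1, m: -3
SI base units of density: kg/m³

Answer: kg/m³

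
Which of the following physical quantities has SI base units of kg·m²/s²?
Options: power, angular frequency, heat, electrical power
Checking the SI base units of each option:
  power (P = W/t): kg·m²/s³  ✗
  angular frequency (ω = 2πf): 1/s  ✗
  heat (Q = mcΔT): kg·m²/s²  ✓ matches
  electrical power (P = IV): kg·m²/s³  ✗

Only heat has units kg·m²/s².

Answer: heat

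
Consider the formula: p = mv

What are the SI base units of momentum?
Units of each symbol in p = mv:
  m (mass): kg
  v (velocity): m/s

Multiplying the contributions: [kg] · [m/s]
Adding exponents of each base unit: kg: 1, m: 1, s: -1
SI base units of momentum: kg·m/s

Answer: kg·m/s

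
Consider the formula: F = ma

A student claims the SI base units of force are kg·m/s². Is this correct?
Units of each symbol in F = ma:
  m (mass): kg
  a (acceleration): m/s²

Multiplying the contributions: [kg] · [m/s²]
Adding exponents of each base unit: kg: 1, m: 1, s: -2
SI base units of force: kg·m/s²

The claimed units kg·m/s² match the derived units, so the claim is correct.

Answer: Yes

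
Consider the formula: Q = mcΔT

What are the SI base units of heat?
Units of each symbol in Q = mcΔT:
  m (mass): kg
  c (specific heat capacity, in J/(kg·K)): m²/(s²·K)
  ΔT (temperature change): K

Multiplying the contributions: [kg] · [m²/(s²·K)] · [K]
Adding exponents of each base unit: kg: 1, m: 2, s: -2
SI base units of heat: kg·m²/s²

Answer: kg·m²/s²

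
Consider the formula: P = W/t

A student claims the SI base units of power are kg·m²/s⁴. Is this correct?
Units of each symbol in P = W/t:
  W (work): kg·m²/s²
  t (time): s  → in the denominator, contributes 1/s

Multiplying the contributions: [kg·m²/s²] · [1/s]
Adding exponents of each base unit: kg: 1, m: 2, s: -3
SI base units of power: kg·m²/s³

The claimed units kg·m²/s⁴ (exponents kg: 1, m: 2, s: -4) do not match the derived units kg·m²/s³ (exponents kg: 1, m: 2, s: -3), so the claim is incorrect.

Answer: No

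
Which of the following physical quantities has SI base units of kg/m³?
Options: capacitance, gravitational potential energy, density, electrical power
Checking the SI base units of each option:
  capacitance (C = Q/V): s⁴·A²/(kg·m²)  ✗
  gravitational potential energy (U = -GMm/r): kg·m²/s²  ✗
  density (ρ = m/V): kg/m³  ✓ matches
  electrical power (P = IV): kg·m²/s³  ✗

Only density has units kg/m³.

Answer: density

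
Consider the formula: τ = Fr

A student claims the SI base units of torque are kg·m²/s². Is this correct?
Units of each symbol in τ = Fr:
  F (force): kg·m/s²
  r (lever arm): m

Multiplying the contributions: [kg·m/s²] · [m]
Adding exponents of each base unit: kg: 1, m: 2, s: -2
SI base units of torque: kg·m²/s²

The claimed units kg·m²/s² match the derived units, so the claim is correct.

Answer: Yes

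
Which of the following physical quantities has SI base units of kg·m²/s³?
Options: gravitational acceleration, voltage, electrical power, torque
Checking the SI base units of each option:
  gravitational acceleration (g = GM/r²): m/s²  ✗
  voltage (V = IR): kg·m²/(s³·A)  ✗
  electrical power (P = IV): kg·m²/s³  ✓ matches
  torque (τ = Fr): kg·m²/s²  ✗

Only electrical power has units kg·m²/s³.

Answer: electrical power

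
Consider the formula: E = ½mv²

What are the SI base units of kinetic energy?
Units of each symbol in E = ½mv²:
  m (mass): kg
  v (speed): m/s  → to the power 2, contributes m²/s²
  The factor ½ is dimensionless.

Multiplying the contributions: [kg] · [m²/s²]
Adding exponents of each base unit: kg: 1, m: 2, s: -2
SI base units of kinetic energy: kg·m²/s²

Answer: kg·m²/s²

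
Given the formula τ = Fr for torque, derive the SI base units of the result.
Units of each symbol in τ = Fr:
  F (force): kg·m/s²
  r (lever arm): m

Multiplying the contributions: [kg·m/s²] · [m]
Adding exponents of each base unit: kg: 1, m: 2, s: -2
SI base units of torque: kg·m²/s²

Answer: kg·m²/s²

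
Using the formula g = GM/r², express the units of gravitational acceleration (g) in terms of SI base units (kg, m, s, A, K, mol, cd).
Units of each symbol in g = GM/r²:
  G (gravitational constant): m³/(kg·s²)
  M (mass): kg
  r (distance): m  → to the power 2 in the denominator, contributes 1/m²

Multiplying the contributions: [m³/(kg·s²)] · [kg] · [1/m²]
Adding exponents of each base unit: m: 1, s: -2
SI base units of gravitational acceleration: m/s²

Answer: m/s²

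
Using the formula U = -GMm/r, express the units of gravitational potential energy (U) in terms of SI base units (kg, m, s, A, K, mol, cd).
Units of each symbol in U = -GMm/r:
  G (gravitational constant): m³/(kg·s²)
  M (mass): kg
  m (mass): kg
  r (distance): m  → in the denominator, contributes 1/m
  The minus sign does not affect the units.

Multiplying the contributions: [m³/(kg·s²)] · [kg] · [kg] · [1/m]
Adding exponents of each base unit: kg: 1, m: 2, s: -2
SI base units of gravitational potential energy: kg·m²/s²

Answer: kg·m²/s²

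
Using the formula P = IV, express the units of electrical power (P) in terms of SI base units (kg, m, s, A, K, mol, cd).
Units of each symbol in P = IV:
  I (current): A
  V (voltage, in volts): kg·m²/(s³·A)

Multiplying the contributions: [A] · [kg·m²/(s³·A)]
Adding exponents of each base unit: kg: 1, m: 2, s: -3
SI base units of electrical power: kg·m²/s³

Answer: kg·m²/s³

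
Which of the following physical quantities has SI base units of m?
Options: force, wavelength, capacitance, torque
Checking the SI base units of each option:
  force (F = ma): kg·m/s²  ✗
  wavelength (λ = v/f): m  ✓ matches
  capacitance (C = Q/V): s⁴·A²/(kg·m²)  ✗
  torque (τ = Fr): kg·m²/s²  ✗

Only wavelength has units m.

Answer: wavelength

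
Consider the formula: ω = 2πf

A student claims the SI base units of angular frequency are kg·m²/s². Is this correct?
Units of each symbol in ω = 2πf:
  f (frequency): 1/s
  The factor 2π is dimensionless.

Multiplying the contributions: [1/s]
Adding exponents of each base unit: s: -1
SI base units of angular frequency: 1/s

The claimed units kg·m²/s² (exponents kg: 1, m: 2, s: -2) do not match the derived units 1/s (exponents s: -1), so the claim is incorrect.

Answer: No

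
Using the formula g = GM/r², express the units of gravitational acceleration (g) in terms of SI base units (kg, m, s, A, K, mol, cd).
Units of each symbol in g = GM/r²:
  G (gravitational constant): m³/(kg·s²)
  M (mass): kg
  r (distance): m  → to the power 2 in the denominator, contributes 1/m²

Multiplying the contributions: [m³/(kg·s²)] · [kg] · [1/m²]
Adding exponents of each base unit: m: 1, s: -2
SI base units of gravitational acceleration: m/s²

Answer: m/s²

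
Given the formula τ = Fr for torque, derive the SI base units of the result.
Units of each symbol in τ = Fr:
  F (force): kg·m/s²
  r (lever arm): m

Multiplying the contributions: [kg·m/s²] · [m]
Adding exponents of each base unit: kg: 1, m: 2, s: -2
SI base units of torque: kg·m²/s²

Answer: kg·m²/s²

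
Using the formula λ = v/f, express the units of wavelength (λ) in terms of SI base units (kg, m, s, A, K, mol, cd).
Units of each symbol in λ = v/f:
  v (wave speed): m/s
  f (frequency): 1/s  → in the denominator, contributes s

Multiplying the contributions: [m/s] · [s]
Adding exponents of each base unit: m: 1
SI base units of wavelength: m

Answer: m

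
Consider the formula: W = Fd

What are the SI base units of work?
Units of each symbol in W = Fd:
  F (force): kg·m/s²
  d (displacement): m

Multiplying the contributions: [kg·m/s²] · [m]
Adding exponents of each base unit: kg: 1, m: 2, s: -2
SI base units of work: kg·m²/s²

Answer: kg·m²/s²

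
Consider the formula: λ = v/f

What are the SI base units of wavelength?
Units of each symbol in λ = v/f:
  v (wave speed): m/s
  f (frequency): 1/s  → in the denominator, contributes s

Multiplying the contributions: [m/s] · [s]
Adding exponents of each base unit: m: 1
SI base units of wavelength: m

Answer: m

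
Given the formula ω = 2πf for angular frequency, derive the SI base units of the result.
Units of each symbol in ω = 2πf:
  f (frequency): 1/s
  The factor 2π is dimensionless.

Multiplying the contributions: [1/s]
Adding exponents of each base unit: s: -1
SI base units of angular frequency: 1/s

Answer: 1/s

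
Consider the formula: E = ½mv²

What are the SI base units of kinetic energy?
Units of each symbol in E = ½mv²:
  m (mass): kg
  v (speed): m/s  → to the power 2, contributes m²/s²
  The factor ½ is dimensionless.

Multiplying the contributions: [kg] · [m²/s²]
Adding exponents of each base unit: kg: 1, m: 2, s: -2
SI base units of kinetic energy: kg·m²/s²

Answer: kg·m²/s²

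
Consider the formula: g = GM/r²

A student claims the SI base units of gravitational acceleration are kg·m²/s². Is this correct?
Units of each symbol in g = GM/r²:
  G (gravitational constant): m³/(kg·s²)
  M (mass): kg
  r (distance): m  → to the power 2 in the denominator, contributes 1/m²

Multiplying the contributions: [m³/(kg·s²)] · [kg] · [1/m²]
Adding exponents of each base unit: m: 1, s: -2
SI base units of gravitational acceleration: m/s²

The claimed units kg·m²/s² (exponents kg: 1, m: 2, s: -2) do not match the derived units m/s² (exponents m: 1, s: -2), so the claim is incorrect.

Answer: No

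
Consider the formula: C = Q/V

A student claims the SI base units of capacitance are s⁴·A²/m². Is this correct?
Units of each symbol in C = Q/V:
  Q (charge, in coulombs): s·A
  V (voltage, in volts): kg·m²/(s³·A)  → in the denominator, contributes s³·A/(kg·m²)

Multiplying the contributions: [s·A] · [s³·A/(kg·m²)]
Adding exponents of each base unit: kg: -1, m: -2, s: 4, A: 2
SI base units of capacitance: s⁴·A²/(kg·m²)

The claimed units s⁴·A²/m² (exponents m: -2, s: 4, A: 2) do not match the derived units s⁴·A²/(kg·m²) (exponents kg: -1, m: -2, s: 4, A: 2), so the claim is incorrect.

Answer: No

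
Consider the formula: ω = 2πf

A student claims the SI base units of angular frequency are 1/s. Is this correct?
Units of each symbol in ω = 2πf:
  f (frequency): 1/s
  The factor 2π is dimensionless.

Multiplying the contributions: [1/s]
Adding exponents of each base unit: s: -1
SI base units of angular frequency: 1/s

The claimed units 1/s match the derived units, so the claim is correct.

Answer: Yes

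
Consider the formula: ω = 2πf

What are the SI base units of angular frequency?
Units of each symbol in ω = 2πf:
  f (frequency): 1/s
  The factor 2π is dimensionless.

Multiplying the contributions: [1/s]
Adding exponents of each base unit: s: -1
SI base units of angular frequency: 1/s

Answer: 1/s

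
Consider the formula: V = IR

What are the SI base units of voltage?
Units of each symbol in V = IR:
  I (current): A
  R (resistance, in ohms): kg·m²/(s³·A²)

Multiplying the contributions: [A] · [kg·m²/(s³·A²)]
Adding exponents of each base unit: kg: 1, m: 2, s: -3, A: -1
SI base units of voltage: kg·m²/(s³·A)

Answer: kg·m²/(s³·A)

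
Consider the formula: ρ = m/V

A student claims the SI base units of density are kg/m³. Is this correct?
Units of each symbol in ρ = m/V:
  m (mass): kg
  V (volume): m³  → in the denominator, contributes 1/m³

Multiplying the contributions: [kg] · [1/m³]
Adding exponents of each base unit: kg: 1, m: -3
SI base units of density: kg/m³

The claimed units kg/m³ match the derived units, so the claim is correct.

Answer: Yes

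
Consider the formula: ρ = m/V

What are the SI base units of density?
Units of each symbol in ρ = m/V:
  m (mass): kg
  V (volume): m³  → in the denominator, contributes 1/m³

Multiplying the contributions: [kg] · [1/m³]
Adding exponents of each base unit: kg: 1, m: -3
SI base units of density: kg/m³

Answer: kg/m³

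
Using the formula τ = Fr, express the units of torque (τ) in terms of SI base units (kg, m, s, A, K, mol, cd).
Units of each symbol in τ = Fr:
  F (force): kg·m/s²
  r (lever arm): m

Multiplying the contributions: [kg·m/s²] · [m]
Adding exponents of each base unit: kg: 1, m: 2, s: -2
SI base units of torque: kg·m²/s²

Answer: kg·m²/s²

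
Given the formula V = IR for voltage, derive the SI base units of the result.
Units of each symbol in V = IR:
  I (current): A
  R (resistance, in ohms): kg·m²/(s³·A²)

Multiplying the contributions: [A] · [kg·m²/(s³·A²)]
Adding exponents of each base unit: kg: 1, m: 2, s: -3, A: -1
SI base units of voltage: kg·m²/(s³·A)

Answer: kg·m²/(s³·A)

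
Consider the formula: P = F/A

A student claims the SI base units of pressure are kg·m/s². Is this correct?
Units of each symbol in P = F/A:
  F (force): kg·m/s²
  A (area): m²  → in the denominator, contributes 1/m²

Multiplying the contributions: [kg·m/s²] · [1/m²]
Adding exponents of each base unit: kg: 1, m: -1, s: -2
SI base units of pressure: kg/(m·s²)

The claimed units kg·m/s² (exponents kg: 1, m: 1, s: -2) do not match the derived units kg/(m·s²) (exponents kg: 1, m: -1, s: -2), so the claim is incorrect.

Answer: No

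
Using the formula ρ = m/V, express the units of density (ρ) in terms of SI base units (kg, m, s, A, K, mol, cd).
Units of each symbol in ρ = m/V:
  m (mass): kg
  V (volume): m³  → in the denominator, contributes 1/m³

Multiplying the contributions: [kg] · [1/m³]
Adding exponents of each base unit: kg: 1, m: -3
SI base units of density: kg/m³

Answer: kg/m³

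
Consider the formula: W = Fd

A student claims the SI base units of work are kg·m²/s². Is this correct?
Units of each symbol in W = Fd:
  F (force): kg·m/s²
  d (displacement): m

Multiplying the contributions: [kg·m/s²] · [m]
Adding exponents of each base unit: kg: 1, m: 2, s: -2
SI base units of work: kg·m²/s²

The claimed units kg·m²/s² match the derived units, so the claim is correct.

Answer: Yes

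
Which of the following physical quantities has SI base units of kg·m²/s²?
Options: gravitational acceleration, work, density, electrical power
Checking the SI base units of each option:
  gravitational acceleration (g = GM/r²): m/s²  ✗
  work (W = Fd): kg·m²/s²  ✓ matches
  density (ρ = m/V): kg/m³  ✗
  electrical power (P = IV): kg·m²/s³  ✗

Only work has units kg·m²/s².

Answer: work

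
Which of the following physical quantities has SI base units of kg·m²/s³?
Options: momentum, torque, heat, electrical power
Checking the SI base units of each option:
  momentum (p = mv): kg·m/s  ✗
  torque (τ = Fr): kg·m²/s²  ✗
  heat (Q = mcΔT): kg·m²/s²  ✗
  electrical power (P = IV): kg·m²/s³  ✓ matches

Only electrical power has units kg·m²/s³.

Answer: electrical power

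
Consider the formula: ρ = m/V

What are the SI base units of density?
Units of each symbol in ρ = m/V:
  m (mass): kg
  V (volume): m³  → in the denominator, contributes 1/m³

Multiplying the contributions: [kg] · [1/m³]
Adding exponents of each base unit: kg: 1, m: -3
SI base units of density: kg/m³

Answer: kg/m³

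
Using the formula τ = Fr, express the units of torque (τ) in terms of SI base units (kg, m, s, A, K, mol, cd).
Units of each symbol in τ = Fr:
  F (force): kg·m/s²
  r (lever arm): m

Multiplying the contributions: [kg·m/s²] · [m]
Adding exponents of each base unit: kg: 1, m: 2, s: -2
SI base units of torque: kg·m²/s²

Answer: kg·m²/s²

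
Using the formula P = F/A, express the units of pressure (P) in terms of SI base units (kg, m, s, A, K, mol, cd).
Units of each symbol in P = F/A:
  F (force): kg·m/s²
  A (area): m²  → in the denominator, contributes 1/m²

Multiplying the contributions: [kg·m/s²] · [1/m²]
Adding exponents of each base unit: kg: 1, m: -1, s: -2
SI base units of pressure: kg/(m·s²)

Answer: kg/(m·s²)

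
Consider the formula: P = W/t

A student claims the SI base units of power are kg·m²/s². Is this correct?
Units of each symbol in P = W/t:
  W (work): kg·m²/s²
  t (time): s  → in the denominator, contributes 1/s

Multiplying the contributions: [kg·m²/s²] · [1/s]
Adding exponents of each base unit: kg: 1, m: 2, s: -3
SI base units of power: kg·m²/s³

The claimed units kg·m²/s² (exponents kg: 1, m: 2, s: -2) do not match the derived units kg·m²/s³ (exponents kg: 1, m: 2, s: -3), so the claim is incorrect.

Answer: No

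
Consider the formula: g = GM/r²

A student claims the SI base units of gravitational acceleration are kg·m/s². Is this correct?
Units of each symbol in g = GM/r²:
  G (gravitational constant): m³/(kg·s²)
  M (mass): kg
  r (distance): m  → to the power 2 in the denominator, contributes 1/m²

Multiplying the contributions: [m³/(kg·s²)] · [kg] · [1/m²]
Adding exponents of each base unit: m: 1, s: -2
SI base units of gravitational acceleration: m/s²

The claimed units kg·m/s² (exponents kg: 1, m: 1, s: -2) do not match the derived units m/s² (exponents m: 1, s: -2), so the claim is incorrect.

Answer: No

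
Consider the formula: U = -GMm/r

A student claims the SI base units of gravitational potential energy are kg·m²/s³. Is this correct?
Units of each symbol in U = -GMm/r:
  G (gravitational constant): m³/(kg·s²)
  M (mass): kg
  m (mass): kg
  r (distance): m  → in the denominator, contributes 1/m
  The minus sign does not affect the units.

Multiplying the contributions: [m³/(kg·s²)] · [kg] · [kg] · [1/m]
Adding exponents of each base unit: kg: 1, m: 2, s: -2
SI base units of gravitational potential energy: kg·m²/s²

The claimed units kg·m²/s³ (exponents kg: 1, m: 2, s: -3) do not match the derived units kg·m²/s² (exponents kg: 1, m: 2, s: -2), so the claim is incorrect.

Answer: No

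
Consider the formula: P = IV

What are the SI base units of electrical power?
Units of each symbol in P = IV:
  I (current): A
  V (voltage, in volts): kg·m²/(s³·A)

Multiplying the contributions: [A] · [kg·m²/(s³·A)]
Adding exponents of each base unit: kg: 1, m: 2, s: -3
SI base units of electrical power: kg·m²/s³

Answer: kg·m²/s³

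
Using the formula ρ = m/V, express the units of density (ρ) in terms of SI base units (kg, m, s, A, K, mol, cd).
Units of each symbol in ρ = m/V:
  m (mass): kg
  V (volume): m³  → in the denominator, contributes 1/m³

Multiplying the contributions: [kg] · [1/m³]
Adding exponents of each base unit: kg: 1, m: -3
SI base units of density: kg/m³

Answer: kg/m³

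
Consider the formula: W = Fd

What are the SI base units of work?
Units of each symbol in W = Fd:
  F (force): kg·m/s²
  d (displacement): m

Multiplying the contributions: [kg·m/s²] · [m]
Adding exponents of each base unit: kg: 1, m: 2, s: -2
SI base units of work: kg·m²/s²

Answer: kg·m²/s²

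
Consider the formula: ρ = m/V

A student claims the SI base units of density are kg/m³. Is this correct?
Units of each symbol in ρ = m/V:
  m (mass): kg
  V (volume): m³  → in the denominator, contributes 1/m³

Multiplying the contributions: [kg] · [1/m³]
Adding exponents of each base unit: kg: 1, m: -3
SI base units of density: kg/m³

The claimed units kg/m³ match the derived units, so the claim is correct.

Answer: Yes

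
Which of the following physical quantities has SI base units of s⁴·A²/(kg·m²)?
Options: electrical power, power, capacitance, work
Checking the SI base units of each option:
  electrical power (P = IV): kg·m²/s³  ✗
  power (P = W/t): kg·m²/s³  ✗
  capacitance (C = Q/V): s⁴·A²/(kg·m²)  ✓ matches
  work (W = Fd): kg·m²/s²  ✗

Only capacitance has units s⁴·A²/(kg·m²).

Answer: capacitance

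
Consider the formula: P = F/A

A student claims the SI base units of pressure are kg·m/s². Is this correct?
Units of each symbol in P = F/A:
  F (force): kg·m/s²
  A (area): m²  → in the denominator, contributes 1/m²

Multiplying the contributions: [kg·m/s²] · [1/m²]
Adding exponents of each base unit: kg: 1, m: -1, s: -2
SI base units of pressure: kg/(m·s²)

The claimed units kg·m/s² (exponents kg: 1, m: 1, s: -2) do not match the derived units kg/(m·s²) (exponents kg: 1, m: -1, s: -2), so the claim is incorrect.

Answer: No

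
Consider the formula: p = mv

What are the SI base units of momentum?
Units of each symbol in p = mv:
  m (mass): kg
  v (velocity): m/s

Multiplying the contributions: [kg] · [m/s]
Adding exponents of each base unit: kg: 1, m: 1, s: -1
SI base units of momentum: kg·m/s

Answer: kg·m/s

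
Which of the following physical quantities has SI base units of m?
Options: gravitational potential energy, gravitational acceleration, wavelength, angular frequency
Checking the SI base units of each option:
  gravitational potential energy (U = -GMm/r): kg·m²/s²  ✗
  gravitational acceleration (g = GM/r²): m/s²  ✗
  wavelength (λ = v/f): m  ✓ matches
  angular frequency (ω = 2πf): 1/s  ✗

Only wavelength has units m.

Answer: wavelength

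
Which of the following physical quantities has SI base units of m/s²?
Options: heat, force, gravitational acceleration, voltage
Checking the SI base units of each option:
  heat (Q = mcΔT): kg·m²/s²  ✗
  force (F = ma): kg·m/s²  ✗
  gravitational acceleration (g = GM/r²): m/s²  ✓ matches
  voltage (V = IR): kg·m²/(s³·A)  ✗

Only gravitational acceleration has units m/s².

Answer: gravitational acceleration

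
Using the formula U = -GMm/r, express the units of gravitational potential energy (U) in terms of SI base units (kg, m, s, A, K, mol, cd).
Units of each symbol in U = -GMm/r:
  G (gravitational constant): m³/(kg·s²)
  M (mass): kg
  m (mass): kg
  r (distance): m  → in the denominator, contributes 1/m
  The minus sign does not affect the units.

Multiplying the contributions: [m³/(kg·s²)] · [kg] · [kg] · [1/m]
Adding exponents of each base unit: kg: 1, m: 2, s: -2
SI base units of gravitational potential energy: kg·m²/s²

Answer: kg·m²/s²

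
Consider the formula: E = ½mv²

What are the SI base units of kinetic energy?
Units of each symbol in E = ½mv²:
  m (mass): kg
  v (speed): m/s  → to the power 2, contributes m²/s²
  The factor ½ is dimensionless.

Multiplying the contributions: [kg] · [m²/s²]
Adding exponents of each base unit: kg: 1, m: 2, s: -2
SI base units of kinetic energy: kg·m²/s²

Answer: kg·m²/s²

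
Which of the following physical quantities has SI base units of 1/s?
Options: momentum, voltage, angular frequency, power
Checking the SI base units of each option:
  momentum (p = mv): kg·m/s  ✗
  voltage (V = IR): kg·m²/(s³·A)  ✗
  angular frequency (ω = 2πf): 1/s  ✓ matches
  power (P = W/t): kg·m²/s³  ✗

Only angular frequency has units 1/s.

Answer: angular frequency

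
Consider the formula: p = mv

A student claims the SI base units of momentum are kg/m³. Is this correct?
Units of each symbol in p = mv:
  m (mass): kg
  v (velocity): m/s

Multiplying the contributions: [kg] · [m/s]
Adding exponents of each base unit: kg: 1, m: 1, s: -1
SI base units of momentum: kg·m/s

The claimed units kg/m³ (exponents kg: 1, m: -3) do not match the derived units kg·m/s (exponents kg: 1, m: 1, s: -1), so the claim is incorrect.

Answer: No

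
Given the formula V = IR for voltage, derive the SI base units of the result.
Units of each symbol in V = IR:
  I (current): A
  R (resistance, in ohms): kg·m²/(s³·A²)

Multiplying the contributions: [A] · [kg·m²/(s³·A²)]
Adding exponents of each base unit: kg: 1, m: 2, s: -3, A: -1
SI base units of voltage: kg·m²/(s³·A)

Answer: kg·m²/(s³·A)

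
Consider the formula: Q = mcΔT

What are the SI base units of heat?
Units of each symbol in Q = mcΔT:
  m (mass): kg
  c (specific heat capacity, in J/(kg·K)): m²/(s²·K)
  ΔT (temperature change): K

Multiplying the contributions: [kg] · [m²/(s²·K)] · [K]
Adding exponents of each base unit: kg: 1, m: 2, s: -2
SI base units of heat: kg·m²/s²

Answer: kg·m²/s²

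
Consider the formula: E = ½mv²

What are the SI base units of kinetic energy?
Units of each symbol in E = ½mv²:
  m (mass): kg
  v (speed): m/s  → to the power 2, contributes m²/s²
  The factor ½ is dimensionless.

Multiplying the contributions: [kg] · [m²/s²]
Adding exponents of each base unit: kg: 1, m: 2, s: -2
SI base units of kinetic energy: kg·m²/s²

Answer: kg·m²/s²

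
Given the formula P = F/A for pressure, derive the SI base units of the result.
Units of each symbol in P = F/A:
  F (force): kg·m/s²
  A (area): m²  → in the denominator, contributes 1/m²

Multiplying the contributions: [kg·m/s²] · [1/m²]
Adding exponents of each base unit: kg: 1, m: -1, s: -2
SI base units of pressure: kg/(m·s²)

Answer: kg/(m·s²)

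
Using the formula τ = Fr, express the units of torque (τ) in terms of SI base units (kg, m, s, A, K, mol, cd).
Units of each symbol in τ = Fr:
  F (force): kg·m/s²
  r (lever arm): m

Multiplying the contributions: [kg·m/s²] · [m]
Adding exponents of each base unit: kg: 1, m: 2, s: -2
SI base units of torque: kg·m²/s²

Answer: kg·m²/s²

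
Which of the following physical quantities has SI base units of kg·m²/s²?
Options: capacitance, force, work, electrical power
Checking the SI base units of each option:
  capacitance (C = Q/V): s⁴·A²/(kg·m²)  ✗
  force (F = ma): kg·m/s²  ✗
  work (W = Fd): kg·m²/s²  ✓ matches
  electrical power (P = IV): kg·m²/s³  ✗

Only work has units kg·m²/s².

Answer: work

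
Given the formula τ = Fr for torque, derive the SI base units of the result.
Units of each symbol in τ = Fr:
  F (force): kg·m/s²
  r (lever arm): m

Multiplying the contributions: [kg·m/s²] · [m]
Adding exponents of each base unit: kg: 1, m: 2, s: -2
SI base units of torque: kg·m²/s²

Answer: kg·m²/s²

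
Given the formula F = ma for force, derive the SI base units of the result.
Units of each symbol in F = ma:
  m (mass): kg
  a (acceleration): m/s²

Multiplying the contributions: [kg] · [m/s²]
Adding exponents of each base unit: kg: 1, m: 1, s: -2
SI base units of force: kg·m/s²

Answer: kg·m/s²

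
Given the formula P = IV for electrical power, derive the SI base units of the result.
Units of each symbol in P = IV:
  I (current): A
  V (voltage, in volts): kg·m²/(s³·A)

Multiplying the contributions: [A] · [kg·m²/(s³·A)]
Adding exponents of each base unit: kg: 1, m: 2, s: -3
SI base units of electrical power: kg·m²/s³

Answer: kg·m²/s³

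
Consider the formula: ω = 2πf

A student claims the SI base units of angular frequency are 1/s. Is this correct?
Units of each symbol in ω = 2πf:
  f (frequency): 1/s
  The factor 2π is dimensionless.

Multiplying the contributions: [1/s]
Adding exponents of each base unit: s: -1
SI base units of angular frequency: 1/s

The claimed units 1/s match the derived units, so the claim is correct.

Answer: Yes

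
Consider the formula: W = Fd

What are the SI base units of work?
Units of each symbol in W = Fd:
  F (force): kg·m/s²
  d (displacement): m

Multiplying the contributions: [kg·m/s²] · [m]
Adding exponents of each base unit: kg: 1, m: 2, s: -2
SI base units of work: kg·m²/s²

Answer: kg·m²/s²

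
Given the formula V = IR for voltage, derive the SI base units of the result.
Units of each symbol in V = IR:
  I (current): A
  R (resistance, in ohms): kg·m²/(s³·A²)

Multiplying the contributions: [A] · [kg·m²/(s³·A²)]
Adding exponents of each base unit: kg: 1, m: 2, s: -3, A: -1
SI base units of voltage: kg·m²/(s³·A)

Answer: kg·m²/(s³·A)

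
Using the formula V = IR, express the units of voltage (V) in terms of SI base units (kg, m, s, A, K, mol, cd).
Units of each symbol in V = IR:
  I (current): A
  R (resistance, in ohms): kg·m²/(s³·A²)

Multiplying the contributions: [A] · [kg·m²/(s³·A²)]
Adding exponents of each base unit: kg: 1, m: 2, s: -3, A: -1
SI base units of voltage: kg·m²/(s³·A)

Answer: kg·m²/(s³·A)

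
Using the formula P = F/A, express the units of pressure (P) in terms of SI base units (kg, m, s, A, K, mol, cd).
Units of each symbol in P = F/A:
  F (force): kg·m/s²
  A (area): m²  → in the denominator, contributes 1/m²

Multiplying the contributions: [kg·m/s²] · [1/m²]
Adding exponents of each base unit: kg: 1, m: -1, s: -2
SI base units of pressure: kg/(m·s²)

Answer: kg/(m·s²)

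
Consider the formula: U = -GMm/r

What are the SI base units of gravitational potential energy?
Units of each symbol in U = -GMm/r:
  G (gravitational constant): m³/(kg·s²)
  M (mass): kg
  m (mass): kg
  r (distance): m  → in the denominator, contributes 1/m
  The minus sign does not affect the units.

Multiplying the contributions: [m³/(kg·s²)] · [kg] · [kg] · [1/m]
Adding exponents of each base unit: kg: 1, m: 2, s: -2
SI base units of gravitational potential energy: kg·m²/s²

Answer: kg·m²/s²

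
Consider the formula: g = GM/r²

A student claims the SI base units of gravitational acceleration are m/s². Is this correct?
Units of each symbol in g = GM/r²:
  G (gravitational constant): m³/(kg·s²)
  M (mass): kg
  r (distance): m  → to the power 2 in the denominator, contributes 1/m²

Multiplying the contributions: [m³/(kg·s²)] · [kg] · [1/m²]
Adding exponents of each base unit: m: 1, s: -2
SI base units of gravitational acceleration: m/s²

The claimed units m/s² match the derived units, so the claim is correct.

Answer: Yes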